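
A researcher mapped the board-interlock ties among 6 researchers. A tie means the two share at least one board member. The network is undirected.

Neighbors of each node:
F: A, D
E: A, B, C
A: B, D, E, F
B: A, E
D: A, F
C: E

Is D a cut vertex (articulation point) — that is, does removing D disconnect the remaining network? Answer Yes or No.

No

Even without D, every remaining node can still reach every other (the residual graph is connected), so D is not a cut vertex.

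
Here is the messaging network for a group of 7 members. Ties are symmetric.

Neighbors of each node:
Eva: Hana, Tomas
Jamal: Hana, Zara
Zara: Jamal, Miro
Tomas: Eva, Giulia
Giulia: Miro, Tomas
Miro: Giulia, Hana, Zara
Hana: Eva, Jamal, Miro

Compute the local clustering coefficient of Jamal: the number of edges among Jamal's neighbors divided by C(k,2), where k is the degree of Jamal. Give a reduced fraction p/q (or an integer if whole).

0

Jamal's neighbors: Hana and Zara (k = 2).
Possible neighbor pairs: C(2,2) = 1. Edges among them: none → e = 0.
Clustering(Jamal) = 0/1.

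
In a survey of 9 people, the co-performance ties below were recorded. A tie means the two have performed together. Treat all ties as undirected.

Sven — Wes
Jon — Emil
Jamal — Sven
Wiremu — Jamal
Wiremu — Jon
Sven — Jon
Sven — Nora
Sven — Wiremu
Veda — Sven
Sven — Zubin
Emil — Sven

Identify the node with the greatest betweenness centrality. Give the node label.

Sven

Unnormalized betweenness of each node: Emil:0, Jamal:0, Jon:1/2, Nora:0, Sven:24, Veda:0, Wes:0, Wiremu:1/2, Zubin:0.
Sven has the largest value, 24, making it the main broker — the node through which the most shortest paths run.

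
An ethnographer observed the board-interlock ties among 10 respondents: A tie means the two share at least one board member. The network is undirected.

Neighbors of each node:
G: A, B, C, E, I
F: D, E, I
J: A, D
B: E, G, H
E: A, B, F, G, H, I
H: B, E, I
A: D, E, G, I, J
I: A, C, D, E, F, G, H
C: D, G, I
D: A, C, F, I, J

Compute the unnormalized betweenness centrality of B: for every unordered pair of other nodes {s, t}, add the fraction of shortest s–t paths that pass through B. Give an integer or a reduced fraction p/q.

1/3

Pairs whose geodesics pass through B — G–H: 1/3.
All other pairs contribute 0.
Summing the contributions gives betweenness(B) = 1/3.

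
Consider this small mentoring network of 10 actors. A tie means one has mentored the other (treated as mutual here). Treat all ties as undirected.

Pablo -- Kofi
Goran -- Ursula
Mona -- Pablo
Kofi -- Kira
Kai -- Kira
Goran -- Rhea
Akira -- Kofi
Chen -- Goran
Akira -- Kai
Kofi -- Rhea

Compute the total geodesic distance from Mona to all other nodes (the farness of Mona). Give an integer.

30

Distances from Mona: Akira:3, Chen:5, Goran:4, Kai:4, Kira:3, Kofi:2, Pablo:1, Rhea:3, Ursula:5.
Sum = 3 + 5 + 4 + 4 + 3 + 2 + 1 + 3 + 5 = 30.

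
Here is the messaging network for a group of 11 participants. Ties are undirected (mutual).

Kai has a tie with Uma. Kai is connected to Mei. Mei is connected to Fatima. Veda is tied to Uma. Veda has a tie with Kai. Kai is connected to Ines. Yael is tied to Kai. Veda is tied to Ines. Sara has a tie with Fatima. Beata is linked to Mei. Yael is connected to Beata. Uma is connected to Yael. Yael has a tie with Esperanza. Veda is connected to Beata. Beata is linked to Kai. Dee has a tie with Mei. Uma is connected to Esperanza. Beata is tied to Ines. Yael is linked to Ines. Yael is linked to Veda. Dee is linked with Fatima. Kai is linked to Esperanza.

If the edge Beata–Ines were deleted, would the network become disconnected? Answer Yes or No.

Even without that edge, Beata still reaches Ines via Beata – Veda – Ines, so the network stays connected. Not a bridge.

No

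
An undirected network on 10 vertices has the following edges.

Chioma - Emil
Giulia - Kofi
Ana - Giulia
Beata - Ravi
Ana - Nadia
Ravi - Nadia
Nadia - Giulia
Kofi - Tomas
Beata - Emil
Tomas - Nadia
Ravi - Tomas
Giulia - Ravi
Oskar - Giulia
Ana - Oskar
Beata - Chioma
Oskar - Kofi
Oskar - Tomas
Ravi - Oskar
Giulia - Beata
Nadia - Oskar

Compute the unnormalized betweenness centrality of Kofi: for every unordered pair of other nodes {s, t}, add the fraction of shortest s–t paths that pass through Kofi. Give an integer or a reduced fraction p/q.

Pairs whose geodesics pass through Kofi — Giulia–Tomas: 1/4.
All other pairs contribute 0.
Summing the contributions gives betweenness(Kofi) = 1/4.

1/4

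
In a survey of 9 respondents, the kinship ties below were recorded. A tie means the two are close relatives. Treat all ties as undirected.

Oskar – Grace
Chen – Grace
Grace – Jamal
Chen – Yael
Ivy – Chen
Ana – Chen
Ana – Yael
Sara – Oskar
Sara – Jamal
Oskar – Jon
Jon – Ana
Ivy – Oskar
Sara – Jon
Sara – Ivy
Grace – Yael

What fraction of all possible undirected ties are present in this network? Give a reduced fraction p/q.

5/12

There are 15 edges and 9 nodes, so the maximum possible is C(9,2) = 36.
Density = 15/36 = 5/12.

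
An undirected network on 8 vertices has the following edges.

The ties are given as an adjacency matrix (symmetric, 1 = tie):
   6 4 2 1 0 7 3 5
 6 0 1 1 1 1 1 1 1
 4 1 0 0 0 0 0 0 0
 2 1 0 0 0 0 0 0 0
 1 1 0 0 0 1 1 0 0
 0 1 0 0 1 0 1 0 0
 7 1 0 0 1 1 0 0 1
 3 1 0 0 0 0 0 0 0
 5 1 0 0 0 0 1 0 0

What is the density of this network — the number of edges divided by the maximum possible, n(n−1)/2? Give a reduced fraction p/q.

There are 11 edges and 8 nodes, so the maximum possible is C(8,2) = 28.
Density = 11/28.

11/28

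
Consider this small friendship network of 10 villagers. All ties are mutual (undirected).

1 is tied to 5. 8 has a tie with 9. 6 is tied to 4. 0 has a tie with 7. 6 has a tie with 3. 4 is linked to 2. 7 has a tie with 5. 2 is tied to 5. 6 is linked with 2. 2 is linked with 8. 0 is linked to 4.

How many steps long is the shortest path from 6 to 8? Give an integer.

One shortest route is 6 – 2 – 8, which uses 2 edges, and 6 and 8 are not directly tied, so nothing shorter exists. So d(6,8) = 2.

2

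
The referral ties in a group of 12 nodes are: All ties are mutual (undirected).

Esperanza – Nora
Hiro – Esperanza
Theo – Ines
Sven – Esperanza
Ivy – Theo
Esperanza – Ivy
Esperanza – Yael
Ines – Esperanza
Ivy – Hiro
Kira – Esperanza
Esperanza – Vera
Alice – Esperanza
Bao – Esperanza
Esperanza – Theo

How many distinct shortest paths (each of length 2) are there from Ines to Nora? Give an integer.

1

The shortest distance is 2, and the only length-2 path is Ines–Esperanza–Nora. So there is exactly 1 shortest path.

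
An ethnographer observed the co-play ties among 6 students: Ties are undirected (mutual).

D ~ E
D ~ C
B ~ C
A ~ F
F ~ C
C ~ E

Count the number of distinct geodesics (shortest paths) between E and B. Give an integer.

The shortest distance is 2, and the only length-2 path is E–C–B. So there is exactly 1 shortest path.

1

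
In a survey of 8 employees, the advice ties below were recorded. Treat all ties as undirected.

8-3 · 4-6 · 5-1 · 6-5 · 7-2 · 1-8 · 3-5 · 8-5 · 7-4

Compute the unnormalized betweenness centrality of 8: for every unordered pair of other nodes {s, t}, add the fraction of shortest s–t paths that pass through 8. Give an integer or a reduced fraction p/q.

Pairs whose geodesics pass through 8 — 3–1: 1/2.
All other pairs contribute 0.
Summing the contributions gives betweenness(8) = 1/2.

1/2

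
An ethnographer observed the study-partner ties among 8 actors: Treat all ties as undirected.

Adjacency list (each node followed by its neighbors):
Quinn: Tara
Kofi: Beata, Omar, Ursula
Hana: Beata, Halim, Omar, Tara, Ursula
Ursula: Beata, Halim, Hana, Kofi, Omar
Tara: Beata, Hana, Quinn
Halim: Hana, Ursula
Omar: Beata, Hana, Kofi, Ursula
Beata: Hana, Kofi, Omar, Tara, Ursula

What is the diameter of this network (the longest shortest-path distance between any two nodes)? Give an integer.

3

Eccentricity of each node (its greatest distance to any other): Beata:2, Halim:3, Hana:2, Kofi:3, Omar:3, Quinn:3, Tara:2, Ursula:3.
The maximum eccentricity is 3, realized for instance by the pair Omar–Quinn via Omar – Beata – Tara – Quinn. So the diameter is 3.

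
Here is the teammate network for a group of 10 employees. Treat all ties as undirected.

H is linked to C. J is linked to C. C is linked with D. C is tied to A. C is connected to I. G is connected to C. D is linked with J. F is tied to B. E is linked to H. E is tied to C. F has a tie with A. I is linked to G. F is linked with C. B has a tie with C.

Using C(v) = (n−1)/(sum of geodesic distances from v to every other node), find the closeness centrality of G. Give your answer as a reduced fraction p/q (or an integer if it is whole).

9/16

Distances from G: A:2, B:2, C:1, D:2, E:2, F:2, H:2, I:1, J:2. Sum = 16.
n = 10, so closeness = 9/16.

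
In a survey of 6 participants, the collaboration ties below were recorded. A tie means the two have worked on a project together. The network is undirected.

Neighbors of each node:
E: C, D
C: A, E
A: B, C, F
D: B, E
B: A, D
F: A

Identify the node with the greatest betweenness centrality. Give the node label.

Unnormalized betweenness of each node: A:5, B:2, C:2, D:1, E:1, F:0.
A has the largest value, 5, making it the main broker — the node through which the most shortest paths run.

A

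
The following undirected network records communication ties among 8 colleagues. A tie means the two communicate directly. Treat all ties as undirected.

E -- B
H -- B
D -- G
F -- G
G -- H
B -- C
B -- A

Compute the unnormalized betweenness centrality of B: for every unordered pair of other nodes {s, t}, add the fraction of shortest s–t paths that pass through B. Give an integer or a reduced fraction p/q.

Pairs whose geodesics pass through B — A–H: 1; A–F: 1; A–E: 1; A–G: 1; A–C: 1; A–D: 1; H–E: 1; H–C: 1; F–E: 1; F–C: 1; E–G: 1; E–C: 1; E–D: 1; G–C: 1 … (+1 more pairs).
All other pairs contribute 0.
Summing the contributions gives betweenness(B) = 15.

15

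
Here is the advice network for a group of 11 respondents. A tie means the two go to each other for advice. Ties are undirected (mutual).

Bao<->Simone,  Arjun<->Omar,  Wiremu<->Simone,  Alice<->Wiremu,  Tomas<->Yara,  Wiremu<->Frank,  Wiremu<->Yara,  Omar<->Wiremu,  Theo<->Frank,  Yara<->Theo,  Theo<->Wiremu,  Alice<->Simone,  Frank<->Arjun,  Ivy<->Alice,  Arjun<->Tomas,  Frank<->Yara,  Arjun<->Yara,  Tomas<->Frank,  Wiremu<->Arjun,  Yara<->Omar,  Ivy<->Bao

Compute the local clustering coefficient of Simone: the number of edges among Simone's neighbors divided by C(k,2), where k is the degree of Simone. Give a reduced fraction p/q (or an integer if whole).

Simone's neighbors: Alice, Bao, and Wiremu (k = 3).
Possible neighbor pairs: C(3,2) = 3. Edges among them: Alice–Wiremu → e = 1.
Clustering(Simone) = 1/3.

1/3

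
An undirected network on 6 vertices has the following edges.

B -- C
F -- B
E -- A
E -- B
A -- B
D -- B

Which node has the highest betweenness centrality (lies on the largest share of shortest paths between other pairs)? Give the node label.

Unnormalized betweenness of each node: A:0, B:9, C:0, D:0, E:0, F:0.
B has the largest value, 9, making it the main broker — the node through which the most shortest paths run.

B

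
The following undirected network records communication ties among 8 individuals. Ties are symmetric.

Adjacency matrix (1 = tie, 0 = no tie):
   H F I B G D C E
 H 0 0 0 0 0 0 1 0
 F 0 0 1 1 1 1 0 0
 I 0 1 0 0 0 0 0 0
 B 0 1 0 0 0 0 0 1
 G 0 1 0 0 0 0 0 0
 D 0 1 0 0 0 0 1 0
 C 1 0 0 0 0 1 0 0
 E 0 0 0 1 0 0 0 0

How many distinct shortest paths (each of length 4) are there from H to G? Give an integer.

The shortest distance is 4, and the only length-4 path is H–C–D–F–G. So there is exactly 1 shortest path.

1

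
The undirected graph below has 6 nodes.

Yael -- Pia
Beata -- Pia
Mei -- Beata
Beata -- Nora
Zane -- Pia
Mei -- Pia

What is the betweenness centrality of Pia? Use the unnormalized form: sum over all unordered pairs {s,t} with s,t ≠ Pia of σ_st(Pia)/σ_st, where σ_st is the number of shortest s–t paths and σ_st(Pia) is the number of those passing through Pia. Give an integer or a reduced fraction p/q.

Pairs whose geodesics pass through Pia — Mei–Yael: 1; Mei–Zane: 1; Beata–Yael: 1; Beata–Zane: 1; Nora–Yael: 1; Nora–Zane: 1; Yael–Zane: 1.
All other pairs contribute 0.
Summing the contributions gives betweenness(Pia) = 7.

7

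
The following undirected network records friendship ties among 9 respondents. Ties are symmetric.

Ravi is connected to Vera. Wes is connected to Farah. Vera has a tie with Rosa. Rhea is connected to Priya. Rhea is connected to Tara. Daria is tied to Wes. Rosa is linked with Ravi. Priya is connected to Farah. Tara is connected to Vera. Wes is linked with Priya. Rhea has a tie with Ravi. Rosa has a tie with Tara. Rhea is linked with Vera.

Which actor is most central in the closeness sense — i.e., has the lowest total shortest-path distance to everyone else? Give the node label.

Rhea

Farness (sum of distances to all others) for each node — Daria:25, Farah:19, Priya:14, Ravi:17, Rhea:13, Rosa:21, Tara:17, Vera:16, Wes:18.
The smallest farness is 13, for Rhea, so Rhea has the highest closeness.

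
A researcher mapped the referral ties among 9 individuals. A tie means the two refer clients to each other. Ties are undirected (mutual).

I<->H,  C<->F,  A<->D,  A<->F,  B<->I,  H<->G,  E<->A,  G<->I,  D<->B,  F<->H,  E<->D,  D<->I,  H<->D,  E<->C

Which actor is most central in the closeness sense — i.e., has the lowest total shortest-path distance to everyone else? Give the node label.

Farness (sum of distances to all others) for each node — A:14, B:16, C:17, D:11, E:14, F:14, G:17, H:12, I:13.
The smallest farness is 11, for D, so D has the highest closeness.

D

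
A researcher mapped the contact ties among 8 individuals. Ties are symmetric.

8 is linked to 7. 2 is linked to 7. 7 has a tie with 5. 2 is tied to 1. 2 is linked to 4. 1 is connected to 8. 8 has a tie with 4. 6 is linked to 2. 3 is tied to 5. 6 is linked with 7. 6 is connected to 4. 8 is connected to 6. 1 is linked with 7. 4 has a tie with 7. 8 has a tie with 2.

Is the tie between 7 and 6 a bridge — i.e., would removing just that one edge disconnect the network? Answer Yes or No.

Even without that edge, 7 still reaches 6 via 7 – 2 – 6, so the network stays connected. Not a bridge.

No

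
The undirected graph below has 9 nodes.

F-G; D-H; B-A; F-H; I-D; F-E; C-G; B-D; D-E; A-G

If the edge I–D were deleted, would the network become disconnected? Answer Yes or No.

Yes

Without the I–D edge there is no alternate route between I and D, so the network disconnects. It is a bridge.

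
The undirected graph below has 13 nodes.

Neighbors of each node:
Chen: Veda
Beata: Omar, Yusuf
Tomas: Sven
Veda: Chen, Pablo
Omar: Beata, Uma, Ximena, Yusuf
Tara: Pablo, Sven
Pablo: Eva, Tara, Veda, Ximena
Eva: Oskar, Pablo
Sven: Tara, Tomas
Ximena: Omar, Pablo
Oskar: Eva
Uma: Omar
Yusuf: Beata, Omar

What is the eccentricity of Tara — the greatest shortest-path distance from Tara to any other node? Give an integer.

4

Distances from Tara: Beata:4, Chen:3, Eva:2, Omar:3, Oskar:3, Pablo:1, Sven:1, Tomas:2, Uma:4, Veda:2, Ximena:2, Yusuf:4.
The largest is 4 (to Uma, Yusuf, and Beata), so the eccentricity of Tara is 4.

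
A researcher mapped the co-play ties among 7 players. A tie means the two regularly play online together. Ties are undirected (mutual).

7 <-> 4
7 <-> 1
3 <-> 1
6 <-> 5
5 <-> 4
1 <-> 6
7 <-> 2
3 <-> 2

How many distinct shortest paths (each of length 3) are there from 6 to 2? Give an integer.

The shortest distance is 3. The length-3 paths are: 6–1–3–2; 6–1–7–2.
That gives 2 distinct shortest paths.

2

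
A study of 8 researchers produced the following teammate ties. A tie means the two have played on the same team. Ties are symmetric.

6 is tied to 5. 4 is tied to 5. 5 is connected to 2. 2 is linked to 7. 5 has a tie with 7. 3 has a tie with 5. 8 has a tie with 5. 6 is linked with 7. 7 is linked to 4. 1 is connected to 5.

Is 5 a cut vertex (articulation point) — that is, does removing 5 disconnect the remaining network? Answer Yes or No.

Yes

Removing 5 leaves {8} with no path to {2, 4, 6, and 7}, so the network splits into 4 components. 5 is a cut vertex.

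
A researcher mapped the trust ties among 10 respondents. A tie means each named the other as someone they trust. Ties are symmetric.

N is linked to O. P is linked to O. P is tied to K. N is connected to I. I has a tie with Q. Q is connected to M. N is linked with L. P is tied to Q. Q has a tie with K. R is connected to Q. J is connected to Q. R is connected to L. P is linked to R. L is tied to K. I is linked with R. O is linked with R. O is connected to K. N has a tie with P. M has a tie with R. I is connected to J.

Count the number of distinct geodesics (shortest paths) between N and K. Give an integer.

The shortest distance is 2. The length-2 paths are: N–P–K; N–O–K; N–L–K.
That gives 3 distinct shortest paths.

3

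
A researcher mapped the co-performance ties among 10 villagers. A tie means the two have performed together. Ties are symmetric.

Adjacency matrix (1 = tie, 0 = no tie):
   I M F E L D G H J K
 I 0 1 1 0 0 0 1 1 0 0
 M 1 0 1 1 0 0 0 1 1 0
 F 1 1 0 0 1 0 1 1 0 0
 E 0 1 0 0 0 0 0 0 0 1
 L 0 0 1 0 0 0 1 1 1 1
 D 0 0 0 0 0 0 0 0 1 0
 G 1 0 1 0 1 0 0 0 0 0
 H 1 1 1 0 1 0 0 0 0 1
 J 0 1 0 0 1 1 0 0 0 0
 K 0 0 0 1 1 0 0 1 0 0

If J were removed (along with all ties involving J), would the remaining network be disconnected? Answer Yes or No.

Removing J leaves {E, F, G, H, I, K, L, and M} with no path to {D}, so the network splits into 2 components. J is a cut vertex.

Yes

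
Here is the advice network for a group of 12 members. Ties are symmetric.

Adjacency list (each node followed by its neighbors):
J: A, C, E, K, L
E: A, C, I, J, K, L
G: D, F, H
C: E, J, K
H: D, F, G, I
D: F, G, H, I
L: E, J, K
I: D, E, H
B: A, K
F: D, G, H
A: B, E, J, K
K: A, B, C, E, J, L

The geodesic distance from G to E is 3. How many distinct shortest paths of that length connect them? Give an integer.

The shortest distance is 3. The length-3 paths are: G–H–I–E; G–D–I–E.
That gives 2 distinct shortest paths.

2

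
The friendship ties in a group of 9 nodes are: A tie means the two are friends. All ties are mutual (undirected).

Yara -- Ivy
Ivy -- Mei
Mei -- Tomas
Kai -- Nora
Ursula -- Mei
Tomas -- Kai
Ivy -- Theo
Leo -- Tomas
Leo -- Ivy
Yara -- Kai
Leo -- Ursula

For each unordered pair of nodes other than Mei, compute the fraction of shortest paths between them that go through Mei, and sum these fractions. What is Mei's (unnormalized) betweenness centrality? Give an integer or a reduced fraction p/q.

4

Pairs whose geodesics pass through Mei — Theo–Ursula: 1/2; Theo–Tomas: 1/2; Nora–Ursula: 1/2; Ivy–Ursula: 1/2; Ivy–Tomas: 1/2; Kai–Ursula: 1/2; Ursula–Tomas: 1/2; Ursula–Yara: 1/2.
All other pairs contribute 0.
Summing the contributions gives betweenness(Mei) = 4.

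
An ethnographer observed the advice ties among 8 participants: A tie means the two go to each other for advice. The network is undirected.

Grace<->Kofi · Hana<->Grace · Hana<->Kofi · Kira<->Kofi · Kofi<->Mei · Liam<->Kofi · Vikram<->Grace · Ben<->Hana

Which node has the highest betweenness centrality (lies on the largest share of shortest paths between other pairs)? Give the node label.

Unnormalized betweenness of each node: Ben:0, Grace:6, Hana:6, Kira:0, Kofi:15, Liam:0, Mei:0, Vikram:0.
Kofi has the largest value, 15, making it the main broker — the node through which the most shortest paths run.

Kofi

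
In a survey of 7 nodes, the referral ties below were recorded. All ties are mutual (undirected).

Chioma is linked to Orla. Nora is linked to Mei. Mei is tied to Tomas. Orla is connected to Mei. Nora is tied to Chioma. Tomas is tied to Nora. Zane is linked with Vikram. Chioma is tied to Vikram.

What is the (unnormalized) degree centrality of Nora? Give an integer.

Nora is directly tied to Chioma, Mei, and Tomas. That is 3 neighbors, so the degree of Nora is 3.

3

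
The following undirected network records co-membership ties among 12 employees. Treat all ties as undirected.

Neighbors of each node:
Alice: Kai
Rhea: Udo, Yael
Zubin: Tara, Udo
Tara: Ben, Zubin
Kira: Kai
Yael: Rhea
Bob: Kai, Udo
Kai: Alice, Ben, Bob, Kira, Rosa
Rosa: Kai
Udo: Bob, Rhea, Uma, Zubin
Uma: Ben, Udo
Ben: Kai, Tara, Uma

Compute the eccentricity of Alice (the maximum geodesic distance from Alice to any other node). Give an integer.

5

Distances from Alice: Ben:2, Bob:2, Kai:1, Kira:2, Rhea:4, Rosa:2, Tara:3, Udo:3, Uma:3, Yael:5, Zubin:4.
The largest is 5 (to Yael), so the eccentricity of Alice is 5.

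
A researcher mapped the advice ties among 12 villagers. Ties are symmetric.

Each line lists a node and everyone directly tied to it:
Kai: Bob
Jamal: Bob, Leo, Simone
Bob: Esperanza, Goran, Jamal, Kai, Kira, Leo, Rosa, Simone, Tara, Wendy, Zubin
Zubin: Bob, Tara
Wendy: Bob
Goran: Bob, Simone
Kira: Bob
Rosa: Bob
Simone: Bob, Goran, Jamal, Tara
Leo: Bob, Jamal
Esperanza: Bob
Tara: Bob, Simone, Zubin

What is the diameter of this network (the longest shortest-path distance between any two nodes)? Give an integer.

2

Eccentricity of each node (its greatest distance to any other): Bob:1, Esperanza:2, Goran:2, Jamal:2, Kai:2, Kira:2, Leo:2, Rosa:2, Simone:2, Tara:2, Wendy:2, Zubin:2.
The maximum eccentricity is 2, realized for instance by the pair Wendy–Kira via Wendy – Bob – Kira. So the diameter is 2.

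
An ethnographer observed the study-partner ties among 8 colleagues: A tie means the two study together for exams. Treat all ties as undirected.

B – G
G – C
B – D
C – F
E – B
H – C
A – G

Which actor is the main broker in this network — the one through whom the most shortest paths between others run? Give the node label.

Unnormalized betweenness of each node: A:0, B:11, C:11, D:0, E:0, F:0, G:15, H:0.
G has the largest value, 15, making it the main broker — the node through which the most shortest paths run.

G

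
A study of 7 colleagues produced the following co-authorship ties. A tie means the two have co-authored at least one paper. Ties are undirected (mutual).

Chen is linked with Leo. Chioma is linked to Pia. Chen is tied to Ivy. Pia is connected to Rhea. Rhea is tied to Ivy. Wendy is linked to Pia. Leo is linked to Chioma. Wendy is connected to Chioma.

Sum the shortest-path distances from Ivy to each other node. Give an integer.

12

Distances from Ivy: Chen:1, Chioma:3, Leo:2, Pia:2, Rhea:1, Wendy:3.
Sum = 1 + 3 + 2 + 2 + 1 + 3 = 12.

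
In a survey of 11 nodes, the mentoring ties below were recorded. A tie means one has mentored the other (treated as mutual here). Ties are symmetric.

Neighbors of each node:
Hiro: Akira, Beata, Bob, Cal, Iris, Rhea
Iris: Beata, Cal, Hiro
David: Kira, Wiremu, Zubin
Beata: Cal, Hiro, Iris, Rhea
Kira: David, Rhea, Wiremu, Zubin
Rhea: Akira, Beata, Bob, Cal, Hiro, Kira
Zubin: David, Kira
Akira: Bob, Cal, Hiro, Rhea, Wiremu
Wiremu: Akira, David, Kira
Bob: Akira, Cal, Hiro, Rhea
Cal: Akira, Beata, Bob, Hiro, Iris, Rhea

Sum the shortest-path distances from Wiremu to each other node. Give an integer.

19

Distances from Wiremu: Akira:1, Beata:3, Bob:2, Cal:2, David:1, Hiro:2, Iris:3, Kira:1, Rhea:2, Zubin:2.
Sum = 1 + 3 + 2 + 2 + 1 + 2 + 3 + 1 + 2 + 2 = 19.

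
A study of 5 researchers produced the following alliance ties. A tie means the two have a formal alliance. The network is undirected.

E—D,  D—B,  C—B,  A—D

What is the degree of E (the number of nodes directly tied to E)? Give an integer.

E is directly tied to D. That is 1 neighbor, so the degree of E is 1.

1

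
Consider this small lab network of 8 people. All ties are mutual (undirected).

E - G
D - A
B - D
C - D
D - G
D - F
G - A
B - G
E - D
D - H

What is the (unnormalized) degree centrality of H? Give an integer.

1

H is directly tied to D. That is 1 neighbor, so the degree of H is 1.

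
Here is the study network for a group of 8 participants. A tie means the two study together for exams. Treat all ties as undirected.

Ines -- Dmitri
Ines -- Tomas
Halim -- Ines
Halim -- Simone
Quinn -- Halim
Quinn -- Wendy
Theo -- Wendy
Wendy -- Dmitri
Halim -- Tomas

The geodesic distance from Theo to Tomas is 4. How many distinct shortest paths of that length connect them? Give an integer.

2

The shortest distance is 4. The length-4 paths are: Theo–Wendy–Dmitri–Ines–Tomas; Theo–Wendy–Quinn–Halim–Tomas.
That gives 2 distinct shortest paths.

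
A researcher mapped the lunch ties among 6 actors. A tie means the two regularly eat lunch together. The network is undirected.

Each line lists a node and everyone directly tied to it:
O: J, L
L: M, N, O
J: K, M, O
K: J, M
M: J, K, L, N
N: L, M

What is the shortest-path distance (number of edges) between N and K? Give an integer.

2

One shortest route is N – M – K, which uses 2 edges, and N and K are not directly tied, so nothing shorter exists. So d(N,K) = 2.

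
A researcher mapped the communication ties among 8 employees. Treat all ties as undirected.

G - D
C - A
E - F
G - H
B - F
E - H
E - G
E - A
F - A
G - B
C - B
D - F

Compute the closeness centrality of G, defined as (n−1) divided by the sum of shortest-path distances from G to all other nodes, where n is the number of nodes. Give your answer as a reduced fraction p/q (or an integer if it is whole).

7/10

Distances from G: A:2, B:1, C:2, D:1, E:1, F:2, H:1. Sum = 10.
n = 8, so closeness = 7/10.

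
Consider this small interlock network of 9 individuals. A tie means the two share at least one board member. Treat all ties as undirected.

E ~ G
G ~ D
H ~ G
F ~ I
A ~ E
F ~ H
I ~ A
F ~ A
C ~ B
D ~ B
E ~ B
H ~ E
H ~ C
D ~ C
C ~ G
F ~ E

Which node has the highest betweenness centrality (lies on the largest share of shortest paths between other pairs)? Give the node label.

E

Unnormalized betweenness of each node: A:5/3, B:13/6, C:7/4, D:1/3, E:113/12, F:61/12, G:37/12, H:9/2, I:0.
E has the largest value, 113/12, making it the main broker — the node through which the most shortest paths run.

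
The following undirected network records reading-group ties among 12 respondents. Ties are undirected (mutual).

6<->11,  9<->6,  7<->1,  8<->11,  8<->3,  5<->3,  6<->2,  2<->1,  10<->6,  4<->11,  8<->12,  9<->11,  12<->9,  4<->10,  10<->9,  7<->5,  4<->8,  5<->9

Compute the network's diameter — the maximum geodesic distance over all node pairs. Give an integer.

4

Eccentricity of each node (its greatest distance to any other): 1:4, 2:4, 3:4, 4:4, 5:3, 6:3, 7:4, 8:4, 9:3, 10:3, 11:3, 12:4.
The maximum eccentricity is 4, realized for instance by the pair 2–3 via 2 – 6 – 9 – 5 – 3. So the diameter is 4.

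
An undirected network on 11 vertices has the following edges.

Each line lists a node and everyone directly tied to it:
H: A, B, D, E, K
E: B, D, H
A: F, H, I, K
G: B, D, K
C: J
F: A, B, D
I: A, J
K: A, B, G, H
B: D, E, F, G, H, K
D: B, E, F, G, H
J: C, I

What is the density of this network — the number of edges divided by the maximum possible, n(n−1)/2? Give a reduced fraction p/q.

19/55

There are 19 edges and 11 nodes, so the maximum possible is C(11,2) = 55.
Density = 19/55.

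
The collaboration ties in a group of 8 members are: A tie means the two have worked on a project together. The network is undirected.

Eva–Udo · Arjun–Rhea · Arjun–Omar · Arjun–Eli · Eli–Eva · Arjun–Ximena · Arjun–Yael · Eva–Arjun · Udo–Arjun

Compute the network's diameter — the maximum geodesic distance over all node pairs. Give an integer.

Eccentricity of each node (its greatest distance to any other): Arjun:1, Eli:2, Eva:2, Omar:2, Rhea:2, Udo:2, Ximena:2, Yael:2.
The maximum eccentricity is 2, realized for instance by the pair Yael–Udo via Yael – Arjun – Udo. So the diameter is 2.

2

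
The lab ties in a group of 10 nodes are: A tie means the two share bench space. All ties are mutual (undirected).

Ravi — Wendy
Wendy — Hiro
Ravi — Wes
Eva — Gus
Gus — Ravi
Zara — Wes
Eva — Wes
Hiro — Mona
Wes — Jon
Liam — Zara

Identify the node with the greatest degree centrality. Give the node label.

Wes

Degrees — Eva:2, Gus:2, Hiro:2, Jon:1, Liam:1, Mona:1, Ravi:3, Wendy:2, Wes:4, Zara:2.
The maximum is 4, attained only by Wes.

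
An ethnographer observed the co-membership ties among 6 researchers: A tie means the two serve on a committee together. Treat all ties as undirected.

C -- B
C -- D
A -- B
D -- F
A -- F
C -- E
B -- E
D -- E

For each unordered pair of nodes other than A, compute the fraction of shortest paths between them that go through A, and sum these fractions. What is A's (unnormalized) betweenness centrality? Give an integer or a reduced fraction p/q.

Pairs whose geodesics pass through A — F–B: 1.
All other pairs contribute 0.
Summing the contributions gives betweenness(A) = 1.

1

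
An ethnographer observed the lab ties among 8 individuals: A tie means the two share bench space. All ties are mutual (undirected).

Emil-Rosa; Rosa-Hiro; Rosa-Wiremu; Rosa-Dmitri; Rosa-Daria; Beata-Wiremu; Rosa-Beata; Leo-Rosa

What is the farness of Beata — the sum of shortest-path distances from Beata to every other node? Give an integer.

Distances from Beata: Daria:2, Dmitri:2, Emil:2, Hiro:2, Leo:2, Rosa:1, Wiremu:1.
Sum = 2 + 2 + 2 + 2 + 2 + 1 + 1 = 12.

12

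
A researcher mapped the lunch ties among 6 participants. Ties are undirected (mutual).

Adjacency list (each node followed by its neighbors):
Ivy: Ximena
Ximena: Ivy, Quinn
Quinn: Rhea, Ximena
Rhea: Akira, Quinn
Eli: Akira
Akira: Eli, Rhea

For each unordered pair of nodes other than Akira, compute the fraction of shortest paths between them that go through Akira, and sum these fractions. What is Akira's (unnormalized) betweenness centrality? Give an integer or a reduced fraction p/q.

Pairs whose geodesics pass through Akira — Quinn–Eli: 1; Rhea–Eli: 1; Eli–Ximena: 1; Eli–Ivy: 1.
All other pairs contribute 0.
Summing the contributions gives betweenness(Akira) = 4.

4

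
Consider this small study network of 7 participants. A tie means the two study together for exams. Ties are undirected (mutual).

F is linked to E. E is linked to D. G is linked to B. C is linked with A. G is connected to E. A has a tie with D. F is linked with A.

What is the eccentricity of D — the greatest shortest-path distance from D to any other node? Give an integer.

3

Distances from D: A:1, B:3, C:2, E:1, F:2, G:2.
The largest is 3 (to B), so the eccentricity of D is 3.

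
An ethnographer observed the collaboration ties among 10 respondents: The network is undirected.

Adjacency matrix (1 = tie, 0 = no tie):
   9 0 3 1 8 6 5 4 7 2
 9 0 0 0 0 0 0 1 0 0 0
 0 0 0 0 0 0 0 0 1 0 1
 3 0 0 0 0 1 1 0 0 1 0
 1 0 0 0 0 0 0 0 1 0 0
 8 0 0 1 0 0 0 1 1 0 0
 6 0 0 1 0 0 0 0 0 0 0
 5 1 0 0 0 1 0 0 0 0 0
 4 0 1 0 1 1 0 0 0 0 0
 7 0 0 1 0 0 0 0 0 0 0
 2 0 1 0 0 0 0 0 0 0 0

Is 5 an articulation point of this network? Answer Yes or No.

Yes

Removing 5 leaves {9} with no path to {0, 1, 2, 3, 4, 6, 7, and 8}, so the network splits into 2 components. 5 is a cut vertex.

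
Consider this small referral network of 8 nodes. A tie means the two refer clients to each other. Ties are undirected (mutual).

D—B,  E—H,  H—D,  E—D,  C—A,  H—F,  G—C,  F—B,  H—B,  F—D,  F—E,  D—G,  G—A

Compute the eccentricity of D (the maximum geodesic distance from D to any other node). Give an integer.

2

Distances from D: A:2, B:1, C:2, E:1, F:1, G:1, H:1.
The largest is 2 (to C and A), so the eccentricity of D is 2.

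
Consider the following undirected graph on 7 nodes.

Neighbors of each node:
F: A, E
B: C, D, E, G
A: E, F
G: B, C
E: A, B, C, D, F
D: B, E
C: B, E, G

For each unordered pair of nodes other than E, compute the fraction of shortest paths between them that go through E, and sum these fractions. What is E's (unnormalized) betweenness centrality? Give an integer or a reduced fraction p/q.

17/2

Pairs whose geodesics pass through E — B–A: 1; B–F: 1; G–A: 2/2; G–F: 2/2; D–C: 1/2; D–A: 1; D–F: 1; C–A: 1; C–F: 1.
All other pairs contribute 0.
Summing the contributions gives betweenness(E) = 17/2.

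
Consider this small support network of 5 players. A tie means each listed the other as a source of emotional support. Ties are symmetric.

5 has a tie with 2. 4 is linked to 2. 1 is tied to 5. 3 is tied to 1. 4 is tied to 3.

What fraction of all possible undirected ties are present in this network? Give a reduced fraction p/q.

There are 5 edges and 5 nodes, so the maximum possible is C(5,2) = 10.
Density = 5/10 = 1/2.

1/2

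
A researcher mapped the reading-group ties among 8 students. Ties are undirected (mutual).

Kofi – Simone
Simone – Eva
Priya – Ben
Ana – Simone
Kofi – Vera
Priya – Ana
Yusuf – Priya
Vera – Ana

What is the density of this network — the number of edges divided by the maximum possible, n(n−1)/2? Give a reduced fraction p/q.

2/7

There are 8 edges and 8 nodes, so the maximum possible is C(8,2) = 28.
Density = 8/28 = 2/7.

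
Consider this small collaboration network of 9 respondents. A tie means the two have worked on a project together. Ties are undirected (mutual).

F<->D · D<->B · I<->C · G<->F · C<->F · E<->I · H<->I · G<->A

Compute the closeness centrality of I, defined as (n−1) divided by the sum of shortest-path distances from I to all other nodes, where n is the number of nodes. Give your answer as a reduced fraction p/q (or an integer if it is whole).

8/19

Distances from I: A:4, B:4, C:1, D:3, E:1, F:2, G:3, H:1. Sum = 19.
n = 9, so closeness = 8/19.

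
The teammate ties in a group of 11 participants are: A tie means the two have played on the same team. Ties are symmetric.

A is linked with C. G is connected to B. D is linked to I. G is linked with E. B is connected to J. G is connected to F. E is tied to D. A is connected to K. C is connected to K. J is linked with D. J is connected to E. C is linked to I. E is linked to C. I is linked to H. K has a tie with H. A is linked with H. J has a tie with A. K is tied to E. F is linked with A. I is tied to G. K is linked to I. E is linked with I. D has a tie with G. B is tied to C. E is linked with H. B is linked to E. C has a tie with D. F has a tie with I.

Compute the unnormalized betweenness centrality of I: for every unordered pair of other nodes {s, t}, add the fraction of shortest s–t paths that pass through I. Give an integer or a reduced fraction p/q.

29/6

Pairs whose geodesics pass through I — K–G: 1/2; K–F: 1/2; K–D: 1/3; H–C: 1/4; H–G: 1/2; H–F: 1/2; H–D: 1/2; C–G: 1/4; C–F: 1/2; E–F: 1/2; F–D: 1/2.
All other pairs contribute 0.
Summing the contributions gives betweenness(I) = 29/6.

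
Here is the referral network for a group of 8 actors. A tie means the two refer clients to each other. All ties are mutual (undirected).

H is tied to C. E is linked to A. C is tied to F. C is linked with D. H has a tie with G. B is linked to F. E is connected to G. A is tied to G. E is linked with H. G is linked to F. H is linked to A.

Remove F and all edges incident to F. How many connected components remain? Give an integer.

2

Without F, the remaining ties split the others into: {A, C, D, E, G, H}; {B}.
That's 2 separate components.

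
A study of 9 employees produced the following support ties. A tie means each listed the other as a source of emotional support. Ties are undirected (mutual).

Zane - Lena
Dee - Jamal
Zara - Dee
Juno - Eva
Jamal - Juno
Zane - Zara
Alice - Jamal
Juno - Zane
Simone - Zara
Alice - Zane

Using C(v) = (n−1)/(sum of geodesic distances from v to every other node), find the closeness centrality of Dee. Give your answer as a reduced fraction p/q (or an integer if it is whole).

Distances from Dee: Alice:2, Eva:3, Jamal:1, Juno:2, Lena:3, Simone:2, Zane:2, Zara:1. Sum = 16.
n = 9, so closeness = 8/16 = 1/2.

1/2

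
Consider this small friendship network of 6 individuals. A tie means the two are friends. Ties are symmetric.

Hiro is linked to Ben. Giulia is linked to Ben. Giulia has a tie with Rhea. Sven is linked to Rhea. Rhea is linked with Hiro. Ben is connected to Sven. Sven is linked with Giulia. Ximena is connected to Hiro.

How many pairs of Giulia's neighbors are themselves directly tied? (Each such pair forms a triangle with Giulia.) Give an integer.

Giulia's neighbors: Ben, Rhea, and Sven.
Neighbor pairs that are themselves tied: Giulia–Ben–Sven; Giulia–Rhea–Sven. Each forms one triangle with Giulia, for 2 in total.

2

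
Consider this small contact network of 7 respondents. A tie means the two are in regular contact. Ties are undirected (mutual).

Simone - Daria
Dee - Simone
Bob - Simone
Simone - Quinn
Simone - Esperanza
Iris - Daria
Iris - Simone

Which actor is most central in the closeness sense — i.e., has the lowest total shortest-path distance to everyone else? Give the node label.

Farness (sum of distances to all others) for each node — Bob:11, Daria:10, Dee:11, Esperanza:11, Iris:10, Quinn:11, Simone:6.
The smallest farness is 6, for Simone, so Simone has the highest closeness.

Simone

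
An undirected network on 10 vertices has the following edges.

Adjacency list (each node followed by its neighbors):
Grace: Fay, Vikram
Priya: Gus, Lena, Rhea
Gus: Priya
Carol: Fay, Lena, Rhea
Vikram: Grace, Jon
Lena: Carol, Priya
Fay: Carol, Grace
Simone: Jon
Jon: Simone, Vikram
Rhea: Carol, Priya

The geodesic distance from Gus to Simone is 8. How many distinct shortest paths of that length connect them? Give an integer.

2

The shortest distance is 8. The length-8 paths are: Gus–Priya–Lena–Carol–Fay–Grace–Vikram–Jon–Simone; Gus–Priya–Rhea–Carol–Fay–Grace–Vikram–Jon–Simone.
That gives 2 distinct shortest paths.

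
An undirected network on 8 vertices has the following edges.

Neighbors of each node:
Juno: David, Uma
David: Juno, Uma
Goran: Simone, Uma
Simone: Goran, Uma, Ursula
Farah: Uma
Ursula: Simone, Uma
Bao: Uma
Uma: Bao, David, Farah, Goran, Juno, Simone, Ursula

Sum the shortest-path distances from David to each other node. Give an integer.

Distances from David: Bao:2, Farah:2, Goran:2, Juno:1, Simone:2, Uma:1, Ursula:2.
Sum = 2 + 2 + 2 + 1 + 2 + 1 + 2 = 12.

12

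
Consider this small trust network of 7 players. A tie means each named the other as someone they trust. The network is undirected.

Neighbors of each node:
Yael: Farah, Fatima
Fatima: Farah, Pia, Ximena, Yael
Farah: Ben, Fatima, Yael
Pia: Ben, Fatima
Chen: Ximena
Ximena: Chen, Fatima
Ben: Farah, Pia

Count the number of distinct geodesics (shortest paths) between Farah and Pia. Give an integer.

2

The shortest distance is 2. The length-2 paths are: Farah–Fatima–Pia; Farah–Ben–Pia.
That gives 2 distinct shortest paths.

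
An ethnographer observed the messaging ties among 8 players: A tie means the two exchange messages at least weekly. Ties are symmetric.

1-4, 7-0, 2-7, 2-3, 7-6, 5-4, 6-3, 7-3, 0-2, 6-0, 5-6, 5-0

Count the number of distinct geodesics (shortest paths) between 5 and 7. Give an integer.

2

The shortest distance is 2. The length-2 paths are: 5–6–7; 5–0–7.
That gives 2 distinct shortest paths.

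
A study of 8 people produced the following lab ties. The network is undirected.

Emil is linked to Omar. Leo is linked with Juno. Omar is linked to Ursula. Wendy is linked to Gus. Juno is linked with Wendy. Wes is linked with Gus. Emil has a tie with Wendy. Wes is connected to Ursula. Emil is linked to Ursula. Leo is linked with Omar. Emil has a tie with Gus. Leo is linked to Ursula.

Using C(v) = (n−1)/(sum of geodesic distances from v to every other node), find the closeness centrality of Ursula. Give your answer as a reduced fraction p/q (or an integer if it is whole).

Distances from Ursula: Emil:1, Gus:2, Juno:2, Leo:1, Omar:1, Wendy:2, Wes:1. Sum = 10.
n = 8, so closeness = 7/10.

7/10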